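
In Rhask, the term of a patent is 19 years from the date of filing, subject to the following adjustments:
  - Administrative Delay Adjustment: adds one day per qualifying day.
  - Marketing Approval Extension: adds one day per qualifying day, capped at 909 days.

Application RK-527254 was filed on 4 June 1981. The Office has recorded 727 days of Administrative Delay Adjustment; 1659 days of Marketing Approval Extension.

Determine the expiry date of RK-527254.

Base term: filing date + 19 years → 4 June 2000.
Administrative Delay Adjustment: +727 days → 1 June 2002.
Marketing Approval Extension: 1659 days claimed exceeds the 909-day cap, so +909 days → 26 November 2004.

2004-11-26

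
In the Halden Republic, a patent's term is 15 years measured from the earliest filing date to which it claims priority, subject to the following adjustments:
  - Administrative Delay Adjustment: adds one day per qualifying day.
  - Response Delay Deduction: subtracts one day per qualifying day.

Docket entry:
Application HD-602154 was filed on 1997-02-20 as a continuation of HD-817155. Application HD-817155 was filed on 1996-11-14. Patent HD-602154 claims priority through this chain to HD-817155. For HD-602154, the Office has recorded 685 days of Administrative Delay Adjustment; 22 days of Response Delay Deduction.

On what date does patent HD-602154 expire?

Earliest priority filing: 14 November 1996.
Base term: 14 November 1996 + 15 years → 14 November 2011.
Administrative Delay Adjustment: +685 days → 29 September 2013.
Response Delay Deduction: −22 days → 7 September 2013.

September 7, 2013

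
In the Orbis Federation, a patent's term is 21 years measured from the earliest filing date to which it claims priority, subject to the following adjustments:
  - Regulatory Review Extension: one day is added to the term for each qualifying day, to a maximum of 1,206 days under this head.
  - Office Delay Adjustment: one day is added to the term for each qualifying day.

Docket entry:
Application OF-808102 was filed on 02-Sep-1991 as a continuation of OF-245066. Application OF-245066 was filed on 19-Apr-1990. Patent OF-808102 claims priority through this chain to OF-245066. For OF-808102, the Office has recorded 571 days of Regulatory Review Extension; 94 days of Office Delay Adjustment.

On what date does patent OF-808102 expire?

Earliest priority filing: 19 April 1990.
Base term: 19 April 1990 + 21 years → 19 April 2011.
Regulatory Review Extension: 571 days (within the 1206-day cap) → +571 days → 10 November 2012.
Office Delay Adjustment: +94 days → 12 February 2013.

2013-02-12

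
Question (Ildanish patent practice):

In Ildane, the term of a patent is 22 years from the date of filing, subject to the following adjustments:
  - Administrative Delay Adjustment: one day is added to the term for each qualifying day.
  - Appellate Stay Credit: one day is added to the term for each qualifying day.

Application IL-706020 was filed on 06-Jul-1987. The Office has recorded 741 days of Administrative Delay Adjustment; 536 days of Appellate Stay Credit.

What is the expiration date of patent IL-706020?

2013-01-03

Base term: filing date + 22 years → 6 July 2009.
Administrative Delay Adjustment: +741 days → 17 July 2011.
Appellate Stay Credit: +536 days → 3 January 2013.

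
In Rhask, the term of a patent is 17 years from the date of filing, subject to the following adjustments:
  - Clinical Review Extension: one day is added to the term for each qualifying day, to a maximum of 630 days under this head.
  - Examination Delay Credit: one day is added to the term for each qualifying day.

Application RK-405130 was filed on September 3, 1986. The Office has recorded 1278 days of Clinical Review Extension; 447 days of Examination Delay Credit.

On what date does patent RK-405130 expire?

Base term: filing date + 17 years → 3 September 2003.
Clinical Review Extension: 1278 days claimed exceeds the 630-day cap, so +630 days → 25 May 2005.
Examination Delay Credit: +447 days → 15 August 2006.

2006-08-15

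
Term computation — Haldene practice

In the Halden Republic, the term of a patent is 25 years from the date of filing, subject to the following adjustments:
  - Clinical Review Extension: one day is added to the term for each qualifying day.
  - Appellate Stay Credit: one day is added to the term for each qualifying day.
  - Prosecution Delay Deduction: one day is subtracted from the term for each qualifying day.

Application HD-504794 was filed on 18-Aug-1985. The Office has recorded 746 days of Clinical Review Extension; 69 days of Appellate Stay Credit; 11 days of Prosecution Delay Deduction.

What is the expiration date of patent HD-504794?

Base term: filing date + 25 years → 18 August 2010.
Clinical Review Extension: +746 days → 2 September 2012.
Appellate Stay Credit: +69 days → 10 November 2012.
Prosecution Delay Deduction: −11 days → 30 October 2012.

October 30, 2012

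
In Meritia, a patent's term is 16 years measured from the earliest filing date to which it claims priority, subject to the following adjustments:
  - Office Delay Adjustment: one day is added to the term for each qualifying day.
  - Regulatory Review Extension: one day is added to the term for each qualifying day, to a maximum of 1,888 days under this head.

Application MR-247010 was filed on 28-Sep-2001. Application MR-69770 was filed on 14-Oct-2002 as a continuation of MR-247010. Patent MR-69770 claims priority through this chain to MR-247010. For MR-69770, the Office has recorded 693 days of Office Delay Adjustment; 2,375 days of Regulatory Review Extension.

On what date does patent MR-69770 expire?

Earliest priority filing: 28 September 2001.
Base term: 28 September 2001 + 16 years → 28 September 2017.
Office Delay Adjustment: +693 days → 22 August 2019.
Regulatory Review Extension: 2375 days claimed exceeds the 1888-day cap, so +1888 days → 22 October 2024.

October 22, 2024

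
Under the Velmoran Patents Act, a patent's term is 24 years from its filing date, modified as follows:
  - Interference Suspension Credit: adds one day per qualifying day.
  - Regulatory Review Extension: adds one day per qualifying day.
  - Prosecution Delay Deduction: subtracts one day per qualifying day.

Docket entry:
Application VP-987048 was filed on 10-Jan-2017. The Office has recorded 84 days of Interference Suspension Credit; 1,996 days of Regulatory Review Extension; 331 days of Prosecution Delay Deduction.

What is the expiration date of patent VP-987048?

Base term: filing date + 24 years → 10 January 2041.
Interference Suspension Credit: +84 days → 4 April 2041.
Regulatory Review Extension: +1996 days → 21 September 2046.
Prosecution Delay Deduction: −331 days → 25 October 2045.

October 25, 2045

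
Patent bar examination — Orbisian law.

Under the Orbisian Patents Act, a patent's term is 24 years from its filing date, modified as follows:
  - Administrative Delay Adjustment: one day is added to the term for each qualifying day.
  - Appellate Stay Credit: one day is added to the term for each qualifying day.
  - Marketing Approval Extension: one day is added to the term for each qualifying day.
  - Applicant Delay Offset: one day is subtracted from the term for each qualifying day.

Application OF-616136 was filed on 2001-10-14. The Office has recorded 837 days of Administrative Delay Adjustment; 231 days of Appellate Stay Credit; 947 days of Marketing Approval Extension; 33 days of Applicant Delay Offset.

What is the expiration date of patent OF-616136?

Base term: filing date + 24 years → 14 October 2025.
Administrative Delay Adjustment: +837 days → 29 January 2028.
Appellate Stay Credit: +231 days → 16 September 2028.
Marketing Approval Extension: +947 days → 21 April 2031.
Applicant Delay Offset: −33 days → 19 March 2031.

2031-03-19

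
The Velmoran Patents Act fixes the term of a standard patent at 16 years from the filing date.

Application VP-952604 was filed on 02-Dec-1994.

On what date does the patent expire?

2010-12-02

Filing date + 16 years → 2 December 2010.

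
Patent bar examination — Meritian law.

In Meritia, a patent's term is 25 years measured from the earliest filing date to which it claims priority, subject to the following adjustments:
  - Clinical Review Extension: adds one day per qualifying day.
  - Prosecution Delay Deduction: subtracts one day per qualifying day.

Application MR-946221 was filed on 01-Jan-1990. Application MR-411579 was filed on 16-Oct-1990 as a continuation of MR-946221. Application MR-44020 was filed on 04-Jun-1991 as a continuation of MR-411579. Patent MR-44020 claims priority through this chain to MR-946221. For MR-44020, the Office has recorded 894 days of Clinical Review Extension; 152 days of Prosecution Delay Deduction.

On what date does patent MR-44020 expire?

2017-01-12

Earliest priority filing: 1 January 1990.
Base term: 1 January 1990 + 25 years → 1 January 2015.
Clinical Review Extension: +894 days → 13 June 2017.
Prosecution Delay Deduction: −152 days → 12 January 2017.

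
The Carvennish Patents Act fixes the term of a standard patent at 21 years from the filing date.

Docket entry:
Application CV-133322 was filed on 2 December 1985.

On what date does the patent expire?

December 2, 2006

Filing date + 21 years → 2 December 2006.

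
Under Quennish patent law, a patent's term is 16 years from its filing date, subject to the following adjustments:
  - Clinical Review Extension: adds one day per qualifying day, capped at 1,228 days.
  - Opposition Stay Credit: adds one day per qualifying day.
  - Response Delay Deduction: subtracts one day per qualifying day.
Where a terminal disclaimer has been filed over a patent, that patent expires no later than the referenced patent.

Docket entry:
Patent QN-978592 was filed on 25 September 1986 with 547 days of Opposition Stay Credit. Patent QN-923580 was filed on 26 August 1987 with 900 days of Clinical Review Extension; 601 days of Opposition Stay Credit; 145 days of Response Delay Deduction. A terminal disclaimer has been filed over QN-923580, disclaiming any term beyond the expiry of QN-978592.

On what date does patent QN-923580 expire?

March 25, 2004

Natural term of QN-923580:
  Base: filing + 16 years → 26 August 2003.
  Clinical Review Extension: 900 days (within the 1228-day cap) → +900 days → 11 February 2006.
  Opposition Stay Credit: +601 days → 5 October 2007.
  Response Delay Deduction: −145 days → 13 May 2007.
Expiry of referenced patent QN-978592:
  Base: filing + 16 years → 25 September 2002.
  Opposition Stay Credit: +547 days → 25 March 2004.
Terminal disclaimer: QN-923580 expires on the earlier of 13 May 2007 and 25 March 2004.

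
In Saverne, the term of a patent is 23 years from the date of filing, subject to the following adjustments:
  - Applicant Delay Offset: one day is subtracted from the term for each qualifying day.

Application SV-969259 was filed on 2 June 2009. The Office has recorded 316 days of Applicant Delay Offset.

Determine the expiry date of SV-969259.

Base term: filing date + 23 years → 2 June 2032.
Applicant Delay Offset: −316 days → 22 July 2031.

2031-07-22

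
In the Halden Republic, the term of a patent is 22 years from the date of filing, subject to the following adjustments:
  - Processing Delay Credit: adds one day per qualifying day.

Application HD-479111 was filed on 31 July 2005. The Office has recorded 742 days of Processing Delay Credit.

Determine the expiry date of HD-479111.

August 11, 2029

Base term: filing date + 22 years → 31 July 2027.
Processing Delay Credit: +742 days → 11 August 2029.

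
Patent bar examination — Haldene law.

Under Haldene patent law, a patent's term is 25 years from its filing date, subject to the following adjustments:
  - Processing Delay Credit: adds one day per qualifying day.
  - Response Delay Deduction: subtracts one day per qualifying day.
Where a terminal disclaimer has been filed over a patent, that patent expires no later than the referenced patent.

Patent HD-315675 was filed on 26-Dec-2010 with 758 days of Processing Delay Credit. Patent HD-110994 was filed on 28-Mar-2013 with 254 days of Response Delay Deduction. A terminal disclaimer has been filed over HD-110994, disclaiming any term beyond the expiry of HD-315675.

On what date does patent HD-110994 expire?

2037-07-17

Natural term of HD-110994:
  Base: filing + 25 years → 28 March 2038.
  Response Delay Deduction: −254 days → 17 July 2037.
Expiry of referenced patent HD-315675:
  Base: filing + 25 years → 26 December 2035.
  Processing Delay Credit: +758 days → 22 January 2038.
Terminal disclaimer: HD-110994 expires on the earlier of 17 July 2037 and 22 January 2038.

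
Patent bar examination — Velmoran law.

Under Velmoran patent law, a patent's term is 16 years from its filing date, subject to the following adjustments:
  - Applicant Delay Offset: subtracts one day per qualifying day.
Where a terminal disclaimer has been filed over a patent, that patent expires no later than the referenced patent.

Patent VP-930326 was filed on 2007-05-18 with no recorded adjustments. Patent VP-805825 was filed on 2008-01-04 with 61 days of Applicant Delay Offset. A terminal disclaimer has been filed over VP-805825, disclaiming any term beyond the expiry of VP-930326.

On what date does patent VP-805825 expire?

2023-05-18

Natural term of VP-805825:
  Base: filing + 16 years → 4 January 2024.
  Applicant Delay Offset: −61 days → 4 November 2023.
Expiry of referenced patent VP-930326:
  Base: filing + 16 years → 18 May 2023.
Terminal disclaimer: VP-805825 expires on the earlier of 4 November 2023 and 18 May 2023.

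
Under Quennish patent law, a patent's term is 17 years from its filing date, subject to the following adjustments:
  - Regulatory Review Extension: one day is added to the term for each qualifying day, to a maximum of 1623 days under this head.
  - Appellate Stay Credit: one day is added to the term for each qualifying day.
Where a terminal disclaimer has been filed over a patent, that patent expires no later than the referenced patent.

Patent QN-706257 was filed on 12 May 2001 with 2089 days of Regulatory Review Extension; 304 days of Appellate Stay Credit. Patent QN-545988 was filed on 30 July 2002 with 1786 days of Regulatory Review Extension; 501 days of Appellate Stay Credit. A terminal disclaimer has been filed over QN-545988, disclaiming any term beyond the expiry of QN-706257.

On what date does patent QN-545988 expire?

August 21, 2023

Natural term of QN-545988:
  Base: filing + 17 years → 30 July 2019.
  Regulatory Review Extension: 1786 days claimed exceeds the 1623-day cap, so +1623 days → 8 January 2024.
  Appellate Stay Credit: +501 days → 23 May 2025.
Expiry of referenced patent QN-706257:
  Base: filing + 17 years → 12 May 2018.
  Regulatory Review Extension: 2089 days claimed exceeds the 1623-day cap, so +1623 days → 21 October 2022.
  Appellate Stay Credit: +304 days → 21 August 2023.
Terminal disclaimer: QN-545988 expires on the earlier of 23 May 2025 and 21 August 2023.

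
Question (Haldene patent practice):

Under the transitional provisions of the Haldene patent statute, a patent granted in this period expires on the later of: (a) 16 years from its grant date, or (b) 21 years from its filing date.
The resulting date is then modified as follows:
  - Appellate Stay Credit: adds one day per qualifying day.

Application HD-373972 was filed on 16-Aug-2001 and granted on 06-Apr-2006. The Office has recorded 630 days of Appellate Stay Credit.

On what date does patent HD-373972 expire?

(a) grant + 16 years → 6 April 2022.
(b) filing + 21 years → 16 August 2022.
Later of the two: 16 August 2022.
Appellate Stay Credit: +630 days → 7 May 2024.

May 7, 2024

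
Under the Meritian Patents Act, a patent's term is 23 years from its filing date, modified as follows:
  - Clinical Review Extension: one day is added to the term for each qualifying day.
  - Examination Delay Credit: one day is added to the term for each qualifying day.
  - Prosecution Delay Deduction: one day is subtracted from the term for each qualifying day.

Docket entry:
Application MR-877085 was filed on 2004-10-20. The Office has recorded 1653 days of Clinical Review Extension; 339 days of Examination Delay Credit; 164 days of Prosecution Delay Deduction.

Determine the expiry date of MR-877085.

October 21, 2032

Base term: filing date + 23 years → 20 October 2027.
Clinical Review Extension: +1653 days → 29 April 2032.
Examination Delay Credit: +339 days → 3 April 2033.
Prosecution Delay Deduction: −164 days → 21 October 2032.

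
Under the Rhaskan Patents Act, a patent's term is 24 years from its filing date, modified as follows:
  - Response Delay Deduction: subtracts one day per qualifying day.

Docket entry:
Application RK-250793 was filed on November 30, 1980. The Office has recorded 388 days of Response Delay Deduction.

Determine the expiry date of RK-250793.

November 8, 2003

Base term: filing date + 24 years → 30 November 2004.
Response Delay Deduction: −388 days → 8 November 2003.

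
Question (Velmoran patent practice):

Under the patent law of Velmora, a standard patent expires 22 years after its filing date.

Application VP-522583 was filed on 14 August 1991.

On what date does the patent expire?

August 14, 2013

Filing date + 22 years → 14 August 2013.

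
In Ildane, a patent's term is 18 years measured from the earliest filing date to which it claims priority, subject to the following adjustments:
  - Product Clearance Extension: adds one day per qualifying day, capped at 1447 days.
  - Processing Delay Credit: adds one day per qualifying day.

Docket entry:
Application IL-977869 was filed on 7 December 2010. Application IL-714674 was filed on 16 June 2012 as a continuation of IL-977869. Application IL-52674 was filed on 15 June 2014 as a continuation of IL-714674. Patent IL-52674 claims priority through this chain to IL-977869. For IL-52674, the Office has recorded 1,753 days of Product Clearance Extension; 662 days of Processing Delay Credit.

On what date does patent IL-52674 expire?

Earliest priority filing: 7 December 2010.
Base term: 7 December 2010 + 18 years → 7 December 2028.
Product Clearance Extension: 1753 days claimed exceeds the 1447-day cap, so +1447 days → 23 November 2032.
Processing Delay Credit: +662 days → 16 September 2034.

2034-09-16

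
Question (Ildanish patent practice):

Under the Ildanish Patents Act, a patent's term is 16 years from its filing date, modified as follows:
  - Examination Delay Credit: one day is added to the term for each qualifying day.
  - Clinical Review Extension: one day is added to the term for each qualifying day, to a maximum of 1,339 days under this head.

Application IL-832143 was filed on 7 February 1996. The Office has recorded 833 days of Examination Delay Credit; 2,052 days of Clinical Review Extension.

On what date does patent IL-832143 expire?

2018-01-18

Base term: filing date + 16 years → 7 February 2012.
Examination Delay Credit: +833 days → 20 May 2014.
Clinical Review Extension: 2052 days claimed exceeds the 1339-day cap, so +1339 days → 18 January 2018.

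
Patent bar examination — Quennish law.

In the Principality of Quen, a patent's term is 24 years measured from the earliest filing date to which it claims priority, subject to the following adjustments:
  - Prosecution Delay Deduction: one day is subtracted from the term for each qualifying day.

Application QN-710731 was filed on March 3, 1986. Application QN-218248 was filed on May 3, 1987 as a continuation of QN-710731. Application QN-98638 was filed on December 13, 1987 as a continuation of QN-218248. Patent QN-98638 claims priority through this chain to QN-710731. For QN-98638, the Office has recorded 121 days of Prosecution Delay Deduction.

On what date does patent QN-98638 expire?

Earliest priority filing: 3 March 1986.
Base term: 3 March 1986 + 24 years → 3 March 2010.
Prosecution Delay Deduction: −121 days → 2 November 2009.

November 2, 2009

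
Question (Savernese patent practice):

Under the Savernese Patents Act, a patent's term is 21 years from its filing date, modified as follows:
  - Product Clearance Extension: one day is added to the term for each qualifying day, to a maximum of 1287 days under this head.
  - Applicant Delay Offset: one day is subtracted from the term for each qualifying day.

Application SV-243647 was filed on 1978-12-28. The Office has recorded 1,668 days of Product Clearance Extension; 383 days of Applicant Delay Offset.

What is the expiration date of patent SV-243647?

Base term: filing date + 21 years → 28 December 1999.
Product Clearance Extension: 1668 days claimed exceeds the 1287-day cap, so +1287 days → 7 July 2003.
Applicant Delay Offset: −383 days → 19 June 2002.

June 19, 2002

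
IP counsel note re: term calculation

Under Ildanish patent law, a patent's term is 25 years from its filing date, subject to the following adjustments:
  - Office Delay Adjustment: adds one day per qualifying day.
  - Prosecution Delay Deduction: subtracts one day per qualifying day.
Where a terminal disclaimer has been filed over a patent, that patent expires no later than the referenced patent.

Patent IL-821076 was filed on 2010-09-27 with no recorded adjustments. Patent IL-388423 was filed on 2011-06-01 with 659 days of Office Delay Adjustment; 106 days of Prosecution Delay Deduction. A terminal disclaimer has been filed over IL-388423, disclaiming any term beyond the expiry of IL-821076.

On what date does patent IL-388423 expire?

September 27, 2035

Natural term of IL-388423:
  Base: filing + 25 years → 1 June 2036.
  Office Delay Adjustment: +659 days → 22 March 2038.
  Prosecution Delay Deduction: −106 days → 6 December 2037.
Expiry of referenced patent IL-821076:
  Base: filing + 25 years → 27 September 2035.
Terminal disclaimer: IL-388423 expires on the earlier of 6 December 2037 and 27 September 2035.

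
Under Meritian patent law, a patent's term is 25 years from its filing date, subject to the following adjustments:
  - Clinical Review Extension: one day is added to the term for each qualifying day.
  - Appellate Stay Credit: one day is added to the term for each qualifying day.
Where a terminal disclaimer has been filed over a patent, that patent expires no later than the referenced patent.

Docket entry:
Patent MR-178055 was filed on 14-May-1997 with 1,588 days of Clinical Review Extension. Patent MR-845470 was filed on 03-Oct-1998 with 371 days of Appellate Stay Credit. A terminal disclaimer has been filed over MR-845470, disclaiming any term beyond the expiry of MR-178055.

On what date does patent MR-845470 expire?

Natural term of MR-845470:
  Base: filing + 25 years → 3 October 2023.
  Appellate Stay Credit: +371 days → 8 October 2024.
Expiry of referenced patent MR-178055:
  Base: filing + 25 years → 14 May 2022.
  Clinical Review Extension: +1588 days → 18 September 2026.
Terminal disclaimer: MR-845470 expires on the earlier of 8 October 2024 and 18 September 2026.

2024-10-08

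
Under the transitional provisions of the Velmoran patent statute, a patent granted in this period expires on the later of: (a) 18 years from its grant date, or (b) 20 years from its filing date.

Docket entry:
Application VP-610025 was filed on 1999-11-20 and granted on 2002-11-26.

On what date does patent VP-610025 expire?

(a) grant + 18 years → 26 November 2020.
(b) filing + 20 years → 20 November 2019.
Later of the two: 26 November 2020.

November 26, 2020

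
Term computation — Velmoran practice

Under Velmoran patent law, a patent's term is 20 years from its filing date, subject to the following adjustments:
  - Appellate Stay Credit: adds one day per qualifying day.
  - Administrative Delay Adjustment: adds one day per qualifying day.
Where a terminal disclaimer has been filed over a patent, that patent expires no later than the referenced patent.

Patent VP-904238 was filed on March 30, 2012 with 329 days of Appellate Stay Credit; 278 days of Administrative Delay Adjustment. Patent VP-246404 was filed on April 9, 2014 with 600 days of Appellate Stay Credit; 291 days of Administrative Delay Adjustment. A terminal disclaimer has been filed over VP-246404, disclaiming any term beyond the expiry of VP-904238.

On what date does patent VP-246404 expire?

November 27, 2033

Natural term of VP-246404:
  Base: filing + 20 years → 9 April 2034.
  Appellate Stay Credit: +600 days → 30 November 2035.
  Administrative Delay Adjustment: +291 days → 16 September 2036.
Expiry of referenced patent VP-904238:
  Base: filing + 20 years → 30 March 2032.
  Appellate Stay Credit: +329 days → 22 February 2033.
  Administrative Delay Adjustment: +278 days → 27 November 2033.
Terminal disclaimer: VP-246404 expires on the earlier of 16 September 2036 and 27 November 2033.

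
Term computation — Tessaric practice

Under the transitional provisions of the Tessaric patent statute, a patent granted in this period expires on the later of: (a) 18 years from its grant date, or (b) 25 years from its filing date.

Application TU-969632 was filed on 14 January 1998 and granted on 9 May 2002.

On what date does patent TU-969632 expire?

January 14, 2023

(a) grant + 18 years → 9 May 2020.
(b) filing + 25 years → 14 January 2023.
Later of the two: 14 January 2023.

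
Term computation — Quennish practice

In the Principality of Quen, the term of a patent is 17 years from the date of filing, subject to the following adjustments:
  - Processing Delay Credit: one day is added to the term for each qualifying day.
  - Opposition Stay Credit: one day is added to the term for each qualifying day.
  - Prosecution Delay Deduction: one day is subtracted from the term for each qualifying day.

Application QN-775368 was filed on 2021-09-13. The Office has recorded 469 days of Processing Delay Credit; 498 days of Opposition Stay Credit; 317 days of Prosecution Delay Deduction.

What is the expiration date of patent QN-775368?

Base term: filing date + 17 years → 13 September 2038.
Processing Delay Credit: +469 days → 26 December 2039.
Opposition Stay Credit: +498 days → 7 May 2041.
Prosecution Delay Deduction: −317 days → 24 June 2040.

June 24, 2040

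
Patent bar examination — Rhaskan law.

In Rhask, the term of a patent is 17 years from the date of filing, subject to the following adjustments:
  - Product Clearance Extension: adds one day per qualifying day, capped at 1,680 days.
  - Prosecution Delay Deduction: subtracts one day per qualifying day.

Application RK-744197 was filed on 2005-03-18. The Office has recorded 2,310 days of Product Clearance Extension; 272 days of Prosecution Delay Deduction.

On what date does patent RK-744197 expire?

2026-01-24

Base term: filing date + 17 years → 18 March 2022.
Product Clearance Extension: 2310 days claimed exceeds the 1680-day cap, so +1680 days → 23 October 2026.
Prosecution Delay Deduction: −272 days → 24 January 2026.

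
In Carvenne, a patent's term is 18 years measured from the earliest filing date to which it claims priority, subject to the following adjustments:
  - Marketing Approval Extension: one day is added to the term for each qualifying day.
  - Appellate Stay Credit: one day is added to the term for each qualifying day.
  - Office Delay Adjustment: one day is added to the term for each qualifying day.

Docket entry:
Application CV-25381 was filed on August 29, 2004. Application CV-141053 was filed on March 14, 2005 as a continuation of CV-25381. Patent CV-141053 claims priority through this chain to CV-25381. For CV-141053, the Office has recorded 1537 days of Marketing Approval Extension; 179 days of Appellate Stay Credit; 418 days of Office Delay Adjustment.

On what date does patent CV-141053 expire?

July 2, 2028

Earliest priority filing: 29 August 2004.
Base term: 29 August 2004 + 18 years → 29 August 2022.
Marketing Approval Extension: +1537 days → 13 November 2026.
Appellate Stay Credit: +179 days → 11 May 2027.
Office Delay Adjustment: +418 days → 2 July 2028.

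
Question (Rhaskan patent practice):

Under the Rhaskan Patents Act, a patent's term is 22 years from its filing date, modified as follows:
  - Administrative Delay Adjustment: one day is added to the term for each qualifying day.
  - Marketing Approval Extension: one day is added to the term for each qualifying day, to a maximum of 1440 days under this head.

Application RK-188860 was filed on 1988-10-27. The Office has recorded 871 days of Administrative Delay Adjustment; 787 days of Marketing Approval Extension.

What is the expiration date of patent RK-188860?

Base term: filing date + 22 years → 27 October 2010.
Administrative Delay Adjustment: +871 days → 16 March 2013.
Marketing Approval Extension: 787 days (within the 1440-day cap) → +787 days → 12 May 2015.

May 12, 2015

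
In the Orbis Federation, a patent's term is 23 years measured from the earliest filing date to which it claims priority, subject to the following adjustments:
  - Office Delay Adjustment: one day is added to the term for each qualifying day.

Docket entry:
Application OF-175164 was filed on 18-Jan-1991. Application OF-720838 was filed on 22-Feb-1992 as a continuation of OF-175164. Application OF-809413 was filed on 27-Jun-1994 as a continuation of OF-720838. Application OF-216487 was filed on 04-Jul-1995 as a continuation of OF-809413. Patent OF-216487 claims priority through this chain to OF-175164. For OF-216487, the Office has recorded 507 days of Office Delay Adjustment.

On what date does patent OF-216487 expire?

Earliest priority filing: 18 January 1991.
Base term: 18 January 1991 + 23 years → 18 January 2014.
Office Delay Adjustment: +507 days → 9 June 2015.

June 9, 2015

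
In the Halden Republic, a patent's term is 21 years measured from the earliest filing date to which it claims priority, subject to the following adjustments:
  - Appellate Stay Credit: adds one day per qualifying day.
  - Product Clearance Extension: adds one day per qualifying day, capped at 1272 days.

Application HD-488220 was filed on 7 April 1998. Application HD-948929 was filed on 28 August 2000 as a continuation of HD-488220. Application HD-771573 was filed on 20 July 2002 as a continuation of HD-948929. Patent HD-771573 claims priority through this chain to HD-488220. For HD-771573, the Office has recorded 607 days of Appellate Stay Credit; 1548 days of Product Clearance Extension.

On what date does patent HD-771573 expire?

May 29, 2024

Earliest priority filing: 7 April 1998.
Base term: 7 April 1998 + 21 years → 7 April 2019.
Appellate Stay Credit: +607 days → 4 December 2020.
Product Clearance Extension: 1548 days claimed exceeds the 1272-day cap, so +1272 days → 29 May 2024.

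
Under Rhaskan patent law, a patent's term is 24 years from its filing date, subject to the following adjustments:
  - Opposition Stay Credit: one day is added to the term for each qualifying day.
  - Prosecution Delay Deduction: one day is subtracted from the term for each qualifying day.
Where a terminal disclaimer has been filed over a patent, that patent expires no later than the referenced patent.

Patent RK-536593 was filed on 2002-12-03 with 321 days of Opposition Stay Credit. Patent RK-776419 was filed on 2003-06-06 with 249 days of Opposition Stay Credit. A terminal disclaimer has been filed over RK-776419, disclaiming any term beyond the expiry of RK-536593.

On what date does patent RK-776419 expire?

Natural term of RK-776419:
  Base: filing + 24 years → 6 June 2027.
  Opposition Stay Credit: +249 days → 10 February 2028.
Expiry of referenced patent RK-536593:
  Base: filing + 24 years → 3 December 2026.
  Opposition Stay Credit: +321 days → 20 October 2027.
Terminal disclaimer: RK-776419 expires on the earlier of 10 February 2028 and 20 October 2027.

October 20, 2027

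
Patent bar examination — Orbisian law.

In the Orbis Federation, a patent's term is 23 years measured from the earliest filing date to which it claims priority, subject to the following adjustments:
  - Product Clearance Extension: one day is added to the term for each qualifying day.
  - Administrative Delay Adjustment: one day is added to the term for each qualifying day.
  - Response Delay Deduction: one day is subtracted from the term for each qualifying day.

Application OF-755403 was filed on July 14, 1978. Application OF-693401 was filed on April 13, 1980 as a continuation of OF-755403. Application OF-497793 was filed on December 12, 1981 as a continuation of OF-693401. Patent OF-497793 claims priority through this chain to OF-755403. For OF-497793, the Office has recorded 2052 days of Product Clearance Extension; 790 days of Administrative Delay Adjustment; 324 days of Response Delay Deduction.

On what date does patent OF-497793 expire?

Earliest priority filing: 14 July 1978.
Base term: 14 July 1978 + 23 years → 14 July 2001.
Product Clearance Extension: +2052 days → 25 February 2007.
Administrative Delay Adjustment: +790 days → 25 April 2009.
Response Delay Deduction: −324 days → 5 June 2008.

June 5, 2008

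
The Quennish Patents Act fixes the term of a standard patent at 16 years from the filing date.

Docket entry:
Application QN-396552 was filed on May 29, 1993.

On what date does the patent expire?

Filing date + 16 years → 29 May 2009.

2009-05-29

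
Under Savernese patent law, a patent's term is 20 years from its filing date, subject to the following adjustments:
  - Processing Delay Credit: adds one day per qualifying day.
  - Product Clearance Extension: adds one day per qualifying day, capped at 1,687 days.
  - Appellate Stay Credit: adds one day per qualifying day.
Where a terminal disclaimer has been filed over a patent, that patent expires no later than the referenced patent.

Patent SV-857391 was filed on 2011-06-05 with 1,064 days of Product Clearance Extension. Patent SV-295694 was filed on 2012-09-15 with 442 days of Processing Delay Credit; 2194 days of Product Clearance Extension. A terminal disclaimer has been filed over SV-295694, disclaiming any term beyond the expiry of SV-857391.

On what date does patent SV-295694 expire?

Natural term of SV-295694:
  Base: filing + 20 years → 15 September 2032.
  Processing Delay Credit: +442 days → 1 December 2033.
  Product Clearance Extension: 2194 days claimed exceeds the 1687-day cap, so +1687 days → 15 July 2038.
Expiry of referenced patent SV-857391:
  Base: filing + 20 years → 5 June 2031.
  Product Clearance Extension: 1064 days (within the 1687-day cap) → +1064 days → 4 May 2034.
Terminal disclaimer: SV-295694 expires on the earlier of 15 July 2038 and 4 May 2034.

May 4, 2034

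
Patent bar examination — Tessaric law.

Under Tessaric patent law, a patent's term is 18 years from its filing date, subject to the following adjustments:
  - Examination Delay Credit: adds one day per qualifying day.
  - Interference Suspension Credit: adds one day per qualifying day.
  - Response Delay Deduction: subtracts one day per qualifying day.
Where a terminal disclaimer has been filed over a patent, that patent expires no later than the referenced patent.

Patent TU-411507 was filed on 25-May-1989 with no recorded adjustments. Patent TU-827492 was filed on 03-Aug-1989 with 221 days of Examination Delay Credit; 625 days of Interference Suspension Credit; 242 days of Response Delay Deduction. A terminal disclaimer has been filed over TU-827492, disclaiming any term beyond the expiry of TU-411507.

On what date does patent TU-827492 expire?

2007-05-25

Natural term of TU-827492:
  Base: filing + 18 years → 3 August 2007.
  Examination Delay Credit: +221 days → 11 March 2008.
  Interference Suspension Credit: +625 days → 26 November 2009.
  Response Delay Deduction: −242 days → 29 March 2009.
Expiry of referenced patent TU-411507:
  Base: filing + 18 years → 25 May 2007.
Terminal disclaimer: TU-827492 expires on the earlier of 29 March 2009 and 25 May 2007.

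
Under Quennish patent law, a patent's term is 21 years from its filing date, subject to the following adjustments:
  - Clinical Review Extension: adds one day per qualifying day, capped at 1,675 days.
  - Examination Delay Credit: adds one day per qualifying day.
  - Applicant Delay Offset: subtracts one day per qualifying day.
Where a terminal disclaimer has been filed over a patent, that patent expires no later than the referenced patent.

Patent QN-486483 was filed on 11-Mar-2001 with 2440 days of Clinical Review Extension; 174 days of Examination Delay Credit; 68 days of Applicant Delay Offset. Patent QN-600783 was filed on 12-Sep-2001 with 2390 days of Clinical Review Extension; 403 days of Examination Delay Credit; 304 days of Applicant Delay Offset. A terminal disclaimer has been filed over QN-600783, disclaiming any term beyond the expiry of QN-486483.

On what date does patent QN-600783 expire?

Natural term of QN-600783:
  Base: filing + 21 years → 12 September 2022.
  Clinical Review Extension: 2390 days claimed exceeds the 1675-day cap, so +1675 days → 14 April 2027.
  Examination Delay Credit: +403 days → 21 May 2028.
  Applicant Delay Offset: −304 days → 22 July 2027.
Expiry of referenced patent QN-486483:
  Base: filing + 21 years → 11 March 2022.
  Clinical Review Extension: 2440 days claimed exceeds the 1675-day cap, so +1675 days → 11 October 2026.
  Examination Delay Credit: +174 days → 3 April 2027.
  Applicant Delay Offset: −68 days → 25 January 2027.
Terminal disclaimer: QN-600783 expires on the earlier of 22 July 2027 and 25 January 2027.

January 25, 2027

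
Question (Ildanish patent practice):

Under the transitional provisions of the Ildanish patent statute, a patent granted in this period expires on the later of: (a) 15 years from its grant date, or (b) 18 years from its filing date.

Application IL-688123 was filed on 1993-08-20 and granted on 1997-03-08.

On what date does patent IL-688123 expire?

March 8, 2012

(a) grant + 15 years → 8 March 2012.
(b) filing + 18 years → 20 August 2011.
Later of the two: 8 March 2012.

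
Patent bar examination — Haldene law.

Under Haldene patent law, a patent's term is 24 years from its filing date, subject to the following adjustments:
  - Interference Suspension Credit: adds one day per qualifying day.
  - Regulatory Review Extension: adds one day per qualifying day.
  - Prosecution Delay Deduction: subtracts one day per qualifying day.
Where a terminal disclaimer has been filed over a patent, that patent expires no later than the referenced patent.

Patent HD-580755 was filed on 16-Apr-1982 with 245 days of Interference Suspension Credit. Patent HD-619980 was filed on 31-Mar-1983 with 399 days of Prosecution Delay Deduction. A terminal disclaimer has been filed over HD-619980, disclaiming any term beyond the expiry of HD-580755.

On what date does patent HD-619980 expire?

Natural term of HD-619980:
  Base: filing + 24 years → 31 March 2007.
  Prosecution Delay Deduction: −399 days → 25 February 2006.
Expiry of referenced patent HD-580755:
  Base: filing + 24 years → 16 April 2006.
  Interference Suspension Credit: +245 days → 17 December 2006.
Terminal disclaimer: HD-619980 expires on the earlier of 25 February 2006 and 17 December 2006.

2006-02-25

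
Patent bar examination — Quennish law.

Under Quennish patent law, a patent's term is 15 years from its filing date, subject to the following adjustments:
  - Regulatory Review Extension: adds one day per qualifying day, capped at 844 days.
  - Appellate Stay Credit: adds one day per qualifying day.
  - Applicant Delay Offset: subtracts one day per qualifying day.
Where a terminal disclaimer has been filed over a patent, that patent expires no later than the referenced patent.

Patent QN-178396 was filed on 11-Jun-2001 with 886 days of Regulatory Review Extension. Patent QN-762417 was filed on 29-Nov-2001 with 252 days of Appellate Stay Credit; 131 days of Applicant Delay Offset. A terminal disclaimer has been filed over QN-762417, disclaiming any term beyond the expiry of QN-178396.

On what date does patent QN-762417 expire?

Natural term of QN-762417:
  Base: filing + 15 years → 29 November 2016.
  Appellate Stay Credit: +252 days → 8 August 2017.
  Applicant Delay Offset: −131 days → 30 March 2017.
Expiry of referenced patent QN-178396:
  Base: filing + 15 years → 11 June 2016.
  Regulatory Review Extension: 886 days claimed exceeds the 844-day cap, so +844 days → 3 October 2018.
Terminal disclaimer: QN-762417 expires on the earlier of 30 March 2017 and 3 October 2018.

March 30, 2017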